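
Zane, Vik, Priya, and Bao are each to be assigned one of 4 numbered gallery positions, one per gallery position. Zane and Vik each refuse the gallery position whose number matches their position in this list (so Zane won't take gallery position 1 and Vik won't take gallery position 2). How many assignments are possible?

Let Aᵢ (for i ∈ {1, 2}) be the placements that put person i in their forbidden gallery position. Any j of these fix j positions, leaving (4−j)! ways to fill the rest, and there are C(2,j) ways to pick which j.
By inclusion–exclusion, the number of valid placements is Σ_{j=0}^{2} (−1)^j C(2,j)·(4−j)!.
Computing: 24 − 12 + 2 = 14.

14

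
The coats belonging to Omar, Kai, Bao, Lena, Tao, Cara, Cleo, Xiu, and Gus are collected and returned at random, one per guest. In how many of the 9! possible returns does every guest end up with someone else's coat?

Count assignments avoiding every fixed point. For any j of the 9 guests fixed to their own coat, the other 9−j can be arranged in (9−j)! ways.
By inclusion–exclusion this is Σ_{j=0}^{9} (−1)^j C(9,j)·(9−j)!.
Computing: 362880 − 362880 + 181440 − 60480 + 15120 − 3024 + 504 − 72 + 9 − 1 = 133496.

133496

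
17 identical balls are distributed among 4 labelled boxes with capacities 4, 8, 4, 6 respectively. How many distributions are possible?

54

Without the upper bounds there are C(20,3) = 1140 ways to split 17 among 4 boxes.
Subtract solutions that violate a single cap (substitute x_i' = x_i − (cap_i+1)): x_1 ≥ 5 gives C(15,3) = 455; x_2 ≥ 9 gives C(11,3) = 165; x_3 ≥ 5 gives C(15,3) = 455; x_4 ≥ 7 gives C(13,3) = 286. Together 1361.
Add back pairs where two caps are both exceeded: 20 + 120 + 56 + 20 + 4 + 56 = 276.
Subtract triples: 0 + 0 + 1 + 0 = 1.
By inclusion–exclusion the count is 1140 − 1361 + 276 − 1 = 54.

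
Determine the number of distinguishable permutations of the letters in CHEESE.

CHEESE has 6 letters with E appearing 3 times.
So there are 6! / (3!) = 120 distinguishable arrangements.

120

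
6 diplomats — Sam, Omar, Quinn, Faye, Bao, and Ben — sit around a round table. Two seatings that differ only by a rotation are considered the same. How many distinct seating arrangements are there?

120

Around a circle, 6 distinct people have 6!/6 = (5)! = 120 rotationally distinct seatings.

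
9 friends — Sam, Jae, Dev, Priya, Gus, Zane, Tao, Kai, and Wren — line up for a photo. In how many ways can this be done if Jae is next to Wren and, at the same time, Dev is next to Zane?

Treat {Jae,Wren} as one block (2 orders) and {Dev,Zane} as another (2 orders).
That leaves 7 units to arrange: 2 × 2 × 7! = 4 × 5040 = 20160.

20160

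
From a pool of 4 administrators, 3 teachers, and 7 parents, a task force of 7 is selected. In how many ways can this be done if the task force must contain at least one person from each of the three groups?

2982

With no constraint there are C(14,7) = 3432 possible selections.
Subtract selections that omit an entire group: no administrators → C(10,7) = 120; no teachers → C(11,7) = 330; no parents → C(7,7) = 1.
Add back selections omitting two groups (i.e. drawn from a single group): C(4,7) + C(3,7) + C(7,7) = 1.
By inclusion–exclusion: 3432 − 451 + 1 = 2982.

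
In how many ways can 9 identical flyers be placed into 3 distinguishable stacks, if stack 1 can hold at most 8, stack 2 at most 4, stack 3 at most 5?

29

Ignoring the caps, the number of non-negative solutions to x_1+…+x_3 = 9 is C(11,2) = 55.
Subtract solutions that violate a single cap (substitute x_i' = x_i − (cap_i+1)): x_1 ≥ 9 gives C(2,2) = 1; x_2 ≥ 5 gives C(6,2) = 15; x_3 ≥ 6 gives C(5,2) = 10. Together 26.
No two caps can be exceeded simultaneously, so the pair terms are all 0.
By inclusion–exclusion the count is 55 − 26 + 0 = 29.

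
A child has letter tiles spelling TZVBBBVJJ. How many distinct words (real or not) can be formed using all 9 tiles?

TZVBBBVJJ has 9 letters with B appearing 3 times, J appearing twice, and V appearing twice.
Dividing 9! = 362880 by 3!·2!·2! = 24 for the repeated letters gives 15120.

15120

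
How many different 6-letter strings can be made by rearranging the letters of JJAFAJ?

The 6 letters of JJAFAJ have repeats: A appearing twice and J appearing 3 times.
Dividing 6! = 720 by 3!·2! = 12 for the repeated letters gives 60.

60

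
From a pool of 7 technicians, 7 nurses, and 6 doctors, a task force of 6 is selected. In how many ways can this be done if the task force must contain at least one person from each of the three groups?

32340

Total 6-person selections from all 20: C(20,6) = 38760.
Selections missing a whole group: no technicians → C(13,6) = 1716; no nurses → C(13,6) = 1716; no doctors → C(14,6) = 3003.
Add back selections omitting two groups (i.e. drawn from a single group): C(7,6) + C(7,6) + C(6,6) = 15.
By inclusion–exclusion: 38760 − 6435 + 15 = 32340.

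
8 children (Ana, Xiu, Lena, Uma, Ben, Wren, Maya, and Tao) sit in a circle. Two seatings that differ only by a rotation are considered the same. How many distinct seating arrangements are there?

Seat Ana anywhere (absorbing the rotational symmetry), then permute the other 7: (7)! = 5040.

5040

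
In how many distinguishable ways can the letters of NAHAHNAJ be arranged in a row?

The 8 letters of NAHAHNAJ have repeats: A appearing 3 times, H appearing twice, and N appearing twice.
The number of distinct arrangements is 8!/(3!·2!·2!) = 40320/24 = 1680.

1680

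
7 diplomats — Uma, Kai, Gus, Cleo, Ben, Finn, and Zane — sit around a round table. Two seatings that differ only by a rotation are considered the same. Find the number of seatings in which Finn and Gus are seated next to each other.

240

Glue Finn and Gus into a block (2 internal orders). Seating 6 units around a circle gives (5)! arrangements.
So 2 × (5)! = 2 × 120 = 240.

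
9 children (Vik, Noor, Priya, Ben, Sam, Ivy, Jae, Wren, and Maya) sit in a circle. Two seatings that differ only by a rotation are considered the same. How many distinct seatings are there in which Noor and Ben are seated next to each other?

Glue Noor and Ben into a block (2 internal orders). Seating 8 units around a circle gives (7)! arrangements.
So 2 × (7)! = 2 × 5040 = 10080.

10080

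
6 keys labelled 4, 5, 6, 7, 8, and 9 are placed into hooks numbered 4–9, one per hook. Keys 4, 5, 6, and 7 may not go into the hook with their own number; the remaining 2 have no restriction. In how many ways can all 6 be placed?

Let Aᵢ (for 4 ≤ i ≤ 7) be the placements that put key i in its forbidden hook. Any j of these fix j positions, leaving (6−j)! ways to fill the rest, and there are C(4,j) ways to pick which j.
By inclusion–exclusion, the number of valid placements is Σ_{j=0}^{4} (−1)^j C(4,j)·(6−j)!.
Computing: 720 − 480 + 144 − 24 + 2 = 362.

362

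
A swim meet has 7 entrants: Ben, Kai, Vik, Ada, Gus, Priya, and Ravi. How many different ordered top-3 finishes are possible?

210

This is an ordered selection of 3 from 7: P(7,3).
That gives 7 × 6 × 5 = 210.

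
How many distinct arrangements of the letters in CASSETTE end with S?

With the last slot taken by S, it remains to arrange the other 7 letters (CASETTE).
Those 7 letters have E appearing twice and T appearing twice, giving (7)!/(2!·2!) = 1260.

1260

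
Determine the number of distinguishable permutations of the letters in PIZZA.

PIZZA has 5 letters with Z appearing twice.
The number of distinct arrangements is 5!/(2!) = 120/2 = 60.

60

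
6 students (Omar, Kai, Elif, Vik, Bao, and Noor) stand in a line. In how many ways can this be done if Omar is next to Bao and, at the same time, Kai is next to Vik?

96

Treat {Omar,Bao} as one block (2 orders) and {Kai,Vik} as another (2 orders).
That leaves 4 units to arrange: 2 × 2 × 4! = 4 × 24 = 96.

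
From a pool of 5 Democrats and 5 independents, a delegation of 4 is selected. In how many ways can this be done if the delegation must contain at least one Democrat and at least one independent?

Unrestricted: C(10,4) = 210 ways to pick any 4 of the 10.
Subtract selections that omit an entire group: no Democrats → C(5,4) = 5; no independents → C(5,4) = 5.
Both groups omitted at once is impossible, so 210 − 10 = 200.

200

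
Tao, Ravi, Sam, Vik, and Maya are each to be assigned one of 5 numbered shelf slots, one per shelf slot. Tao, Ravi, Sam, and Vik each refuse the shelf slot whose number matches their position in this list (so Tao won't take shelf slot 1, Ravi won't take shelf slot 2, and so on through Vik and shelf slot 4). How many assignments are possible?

53

Let Aᵢ (for 1 ≤ i ≤ 4) be the placements that put person i in their forbidden shelf slot. Any j of these fix j positions, leaving (5−j)! ways to fill the rest, and there are C(4,j) ways to pick which j.
By inclusion–exclusion, the number of valid placements is Σ_{j=0}^{4} (−1)^j C(4,j)·(5−j)!.
Computing: 120 − 96 + 36 − 8 + 1 = 53.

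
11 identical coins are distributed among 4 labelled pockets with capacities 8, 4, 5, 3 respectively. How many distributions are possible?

Ignoring the caps, the number of non-negative solutions to x_1+…+x_4 = 11 is C(14,3) = 364.
Subtract solutions that violate a single cap (substitute x_i' = x_i − (cap_i+1)): x_1 ≥ 9 gives C(5,3) = 10; x_2 ≥ 5 gives C(9,3) = 84; x_3 ≥ 6 gives C(8,3) = 56; x_4 ≥ 4 gives C(10,3) = 120. Together 270.
Add back pairs where two caps are both exceeded: 0 + 0 + 0 + 1 + 10 + 4 = 15.
By inclusion–exclusion the count is 364 − 270 + 15 = 109.

109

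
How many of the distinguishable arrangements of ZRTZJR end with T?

30

With the last slot taken by T, it remains to arrange the other 5 letters (ZRZJR).
Those 5 letters have R appearing twice and Z appearing twice, giving (5)!/(2!·2!) = 30.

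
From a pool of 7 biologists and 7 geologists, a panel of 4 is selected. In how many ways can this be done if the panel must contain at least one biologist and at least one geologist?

931

With no constraint there are C(14,4) = 1001 possible selections.
Subtract selections that omit an entire group: no biologists → C(7,4) = 35; no geologists → C(7,4) = 35.
Both groups omitted at once is impossible, so 1001 − 70 = 931.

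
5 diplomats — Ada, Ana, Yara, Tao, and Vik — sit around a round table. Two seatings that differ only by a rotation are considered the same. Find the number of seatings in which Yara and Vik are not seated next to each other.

12

Without the restriction there are (4)! = 24 seatings.
Seatings with Yara beside Vik: treat them as a block with 2 internal orders, giving 2 × (3)! = 12.
Subtracting, 24 − 12 = 12.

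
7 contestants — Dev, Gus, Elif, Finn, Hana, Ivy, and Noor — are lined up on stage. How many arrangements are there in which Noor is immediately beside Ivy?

Treat {Noor, Ivy} as a single unit. There are 6 units to order, and the pair itself can be ordered 2 ways.
That gives 2 × 6! = 2 × 720 = 1440.

1440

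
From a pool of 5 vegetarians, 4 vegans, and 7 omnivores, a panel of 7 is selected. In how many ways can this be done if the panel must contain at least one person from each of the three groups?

With no constraint there are C(16,7) = 11440 possible selections.
Subtract selections that omit an entire group: no vegetarians → C(11,7) = 330; no vegans → C(12,7) = 792; no omnivores → C(9,7) = 36.
Add back selections omitting two groups (i.e. drawn from a single group): C(5,7) + C(4,7) + C(7,7) = 1.
By inclusion–exclusion: 11440 − 1158 + 1 = 10283.

10283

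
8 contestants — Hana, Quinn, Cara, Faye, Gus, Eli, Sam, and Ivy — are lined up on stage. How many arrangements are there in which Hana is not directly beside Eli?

There are 8! = 40320 arrangements in all. If Hana and Eli are adjacent, merging them into one block gives 2·(7)! = 10080 arrangements.
Complementary counting: 40320 − 10080 = 30240.

30240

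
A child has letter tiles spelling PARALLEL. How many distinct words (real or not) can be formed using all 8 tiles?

3360

Letter multiplicities in PARALLEL: A×2, E×1, L×3, P×1, R×1.
The number of distinct arrangements is 8!/(3!·2!) = 40320/12 = 3360.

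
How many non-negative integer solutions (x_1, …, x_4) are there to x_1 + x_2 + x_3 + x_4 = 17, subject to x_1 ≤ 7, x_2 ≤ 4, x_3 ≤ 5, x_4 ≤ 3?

10

Without the upper bounds there are C(20,3) = 1140 ways to split 17 among 4 variables.
Subtract solutions that violate a single cap (substitute x_i' = x_i − (cap_i+1)): x_1 ≥ 8 gives C(12,3) = 220; x_2 ≥ 5 gives C(15,3) = 455; x_3 ≥ 6 gives C(14,3) = 364; x_4 ≥ 4 gives C(16,3) = 560. Together 1599.
Add back pairs where two caps are both exceeded: 35 + 20 + 56 + 84 + 165 + 120 = 480.
Subtract triples: 0 + 1 + 0 + 10 = 11.
By inclusion–exclusion the count is 1140 − 1599 + 480 − 11 = 10.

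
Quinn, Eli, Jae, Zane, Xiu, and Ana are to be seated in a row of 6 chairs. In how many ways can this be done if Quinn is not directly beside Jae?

There are 6! = 720 arrangements in all. If Quinn and Jae are adjacent, merging them into one block gives 2·(5)! = 240 arrangements.
So 720 − 240 = 480 arrangements keep them apart.

480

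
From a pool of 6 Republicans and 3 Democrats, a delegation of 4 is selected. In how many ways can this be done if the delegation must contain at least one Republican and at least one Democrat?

With no constraint there are C(9,4) = 126 possible selections.
Selections missing a whole group: no Republicans → C(3,4) = 0; no Democrats → C(6,4) = 15.
Both groups omitted at once is impossible, so 126 − 15 = 111.

111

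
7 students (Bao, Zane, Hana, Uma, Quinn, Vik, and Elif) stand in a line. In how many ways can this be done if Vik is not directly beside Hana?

3600

There are 7! = 5040 arrangements in all. If Vik and Hana are adjacent, merging them into one block gives 2·(6)! = 1440 arrangements.
Complementary counting: 5040 − 1440 = 3600.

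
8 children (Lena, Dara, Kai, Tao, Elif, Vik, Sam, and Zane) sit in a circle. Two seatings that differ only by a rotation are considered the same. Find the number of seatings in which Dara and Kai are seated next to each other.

1440

Glue Dara and Kai into a block (2 internal orders). Seating 7 units around a circle gives (6)! arrangements.
So 2 × (6)! = 2 × 720 = 1440.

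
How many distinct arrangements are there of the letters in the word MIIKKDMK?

1680

Letter multiplicities in MIIKKDMK: D×1, I×2, K×3, M×2.
So there are 8! / (3!·2!·2!) = 1680 distinguishable arrangements.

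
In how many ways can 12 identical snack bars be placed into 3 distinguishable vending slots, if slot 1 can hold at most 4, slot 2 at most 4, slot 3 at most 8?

By stars and bars, unrestricted non-negative solutions to x_1+…+x_3 = 12 number C(12+2,2) = 91.
Subtract solutions that violate a single cap (substitute x_i' = x_i − (cap_i+1)): x_1 ≥ 5 gives C(9,2) = 36; x_2 ≥ 5 gives C(9,2) = 36; x_3 ≥ 9 gives C(5,2) = 10. Together 82.
Add back pairs where two caps are both exceeded: 6 + 0 + 0 = 6.
By inclusion–exclusion the count is 91 − 82 + 6 = 15.

15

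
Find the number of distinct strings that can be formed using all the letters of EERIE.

20

The 5 letters of EERIE have repeats: E appearing 3 times.
Dividing 5! = 120 by 3! = 6 for the repeated letters gives 20.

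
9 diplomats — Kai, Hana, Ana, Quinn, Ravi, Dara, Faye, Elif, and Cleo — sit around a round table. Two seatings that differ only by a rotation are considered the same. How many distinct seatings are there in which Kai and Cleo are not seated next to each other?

All circular seatings of 9 people number (8)! = 40320.
Those with Kai next to Cleo: fuse the pair into one unit and seat 8 units around a circle — 2·(7)! = 10080.
Subtracting, 40320 − 10080 = 30240.

30240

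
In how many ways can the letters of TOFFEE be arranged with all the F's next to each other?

Treat the 2 copies of F as a single block. The multiset to arrange is then {FF, E, E, O, T}, 5 items in all.
That gives (5)!/(2!) = 60 arrangements.

60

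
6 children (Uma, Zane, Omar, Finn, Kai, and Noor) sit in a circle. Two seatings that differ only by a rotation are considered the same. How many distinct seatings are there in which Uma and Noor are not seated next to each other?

All circular seatings of 6 people number (5)! = 120.
Those with Uma next to Noor: fuse the pair into one unit and seat 5 units around a circle — 2·(4)! = 48.
Subtracting, 120 − 48 = 72.

72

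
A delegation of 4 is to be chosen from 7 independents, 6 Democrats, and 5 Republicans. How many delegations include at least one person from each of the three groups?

1575

Unrestricted: C(18,4) = 3060 ways to pick any 4 of the 18.
Selections missing a whole group: no independents → C(11,4) = 330; no Democrats → C(12,4) = 495; no Republicans → C(13,4) = 715.
Add back selections omitting two groups (i.e. drawn from a single group): C(7,4) + C(6,4) + C(5,4) = 55.
By inclusion–exclusion: 3060 − 1540 + 55 = 1575.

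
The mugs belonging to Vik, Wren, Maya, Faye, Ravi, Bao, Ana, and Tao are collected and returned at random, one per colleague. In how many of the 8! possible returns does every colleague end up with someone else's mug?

This is the derangement count D_8: permutations of 8 items with no fixed point.
By inclusion–exclusion this is Σ_{j=0}^{8} (−1)^j C(8,j)·(8−j)!.
Computing: 40320 − 40320 + 20160 − 6720 + 1680 − 336 + 56 − 8 + 1 = 14833.

14833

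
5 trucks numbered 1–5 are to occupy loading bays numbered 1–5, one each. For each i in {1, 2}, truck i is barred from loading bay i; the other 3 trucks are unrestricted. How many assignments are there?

Let Aᵢ (for i ∈ {1, 2}) be the placements that put truck i in its forbidden loading bay. Any j of these fix j positions, leaving (5−j)! ways to fill the rest, and there are C(2,j) ways to pick which j.
By inclusion–exclusion, the number of valid placements is Σ_{j=0}^{2} (−1)^j C(2,j)·(5−j)!.
Computing: 120 − 48 + 6 = 78.

78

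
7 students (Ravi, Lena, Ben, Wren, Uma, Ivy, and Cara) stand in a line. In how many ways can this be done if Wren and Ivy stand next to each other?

Glue Wren and Ivy into one block (2 internal orders), leaving 6 units to arrange in a row.
That gives 2 × 6! = 2 × 720 = 1440.

1440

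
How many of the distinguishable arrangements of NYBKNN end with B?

With the last slot taken by B, it remains to arrange the other 5 letters (NYKNN).
Those 5 letters have N appearing 3 times, giving (5)!/(3!) = 20.

20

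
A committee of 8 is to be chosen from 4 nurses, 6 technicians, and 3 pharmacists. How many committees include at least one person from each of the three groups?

1233

With no constraint there are C(13,8) = 1287 possible selections.
Subtract selections that omit an entire group: no nurses → C(9,8) = 9; no technicians → C(7,8) = 0; no pharmacists → C(10,8) = 45.
Add back selections omitting two groups (i.e. drawn from a single group): C(4,8) + C(6,8) + C(3,8) = 0.
By inclusion–exclusion: 1287 − 54 + 0 = 1233.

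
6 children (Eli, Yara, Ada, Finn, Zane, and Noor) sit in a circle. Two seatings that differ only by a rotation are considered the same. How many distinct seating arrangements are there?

Fix one person's seat to break rotational symmetry; the remaining 5 people can be arranged in (5)! = 120 ways.

120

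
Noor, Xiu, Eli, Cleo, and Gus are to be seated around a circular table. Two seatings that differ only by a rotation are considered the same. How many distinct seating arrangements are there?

24

Seat Noor anywhere (absorbing the rotational symmetry), then permute the other 4: (4)! = 24.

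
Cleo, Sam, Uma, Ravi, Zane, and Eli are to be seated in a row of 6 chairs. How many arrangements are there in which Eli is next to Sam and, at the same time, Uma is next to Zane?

96

Treat {Eli,Sam} as one block (2 orders) and {Uma,Zane} as another (2 orders).
That leaves 4 units to arrange: 2 × 2 × 4! = 4 × 24 = 96.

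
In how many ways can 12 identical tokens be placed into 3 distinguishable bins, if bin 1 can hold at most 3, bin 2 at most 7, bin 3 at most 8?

Ignoring the caps, the number of non-negative solutions to x_1+…+x_3 = 12 is C(14,2) = 91.
Subtract solutions that violate a single cap (substitute x_i' = x_i − (cap_i+1)): x_1 ≥ 4 gives C(10,2) = 45; x_2 ≥ 8 gives C(6,2) = 15; x_3 ≥ 9 gives C(5,2) = 10. Together 70.
Add back pairs where two caps are both exceeded: 1 + 0 + 0 = 1.
By inclusion–exclusion the count is 91 − 70 + 1 = 22.

22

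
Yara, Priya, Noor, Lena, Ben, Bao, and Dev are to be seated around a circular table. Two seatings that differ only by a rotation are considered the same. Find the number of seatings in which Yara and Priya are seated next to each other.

Glue Yara and Priya into a block (2 internal orders). Seating 6 units around a circle gives (5)! arrangements.
So 2 × (5)! = 2 × 120 = 240.

240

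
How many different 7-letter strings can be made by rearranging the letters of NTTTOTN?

Letter multiplicities in NTTTOTN: N×2, O×1, T×4.
The number of distinct arrangements is 7!/(4!·2!) = 5040/48 = 105.

105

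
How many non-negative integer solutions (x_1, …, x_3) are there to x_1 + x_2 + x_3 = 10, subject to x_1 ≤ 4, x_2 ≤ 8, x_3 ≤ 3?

Without the upper bounds there are C(12,2) = 66 ways to split 10 among 3 variables.
Subtract solutions that violate a single cap (substitute x_i' = x_i − (cap_i+1)): x_1 ≥ 5 gives C(7,2) = 21; x_2 ≥ 9 gives C(3,2) = 3; x_3 ≥ 4 gives C(8,2) = 28. Together 52.
Add back pairs where two caps are both exceeded: 0 + 3 + 0 = 3.
By inclusion–exclusion the count is 66 − 52 + 3 = 17.

17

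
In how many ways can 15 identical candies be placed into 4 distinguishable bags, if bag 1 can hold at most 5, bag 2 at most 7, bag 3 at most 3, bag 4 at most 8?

119

By stars and bars, unrestricted non-negative solutions to x_1+…+x_4 = 15 number C(15+3,3) = 816.
Subtract solutions that violate a single cap (substitute x_i' = x_i − (cap_i+1)): x_1 ≥ 6 gives C(12,3) = 220; x_2 ≥ 8 gives C(10,3) = 120; x_3 ≥ 4 gives C(14,3) = 364; x_4 ≥ 9 gives C(9,3) = 84. Together 788.
Add back pairs where two caps are both exceeded: 4 + 56 + 1 + 20 + 0 + 10 = 91.
By inclusion–exclusion the count is 816 − 788 + 91 = 119.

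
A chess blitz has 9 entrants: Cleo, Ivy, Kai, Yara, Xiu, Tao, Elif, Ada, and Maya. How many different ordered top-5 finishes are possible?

15120

This is an ordered selection of 5 from 9: P(9,5).
That gives 9 × 8 × 7 × 6 × 5 = 15120.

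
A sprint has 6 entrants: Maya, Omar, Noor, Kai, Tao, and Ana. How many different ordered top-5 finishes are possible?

720

There are 6 choices for 1st place, 5 for 2nd, and so on down to 2 for position 5.
That gives 6 × 5 × 4 × 3 × 2 = 720.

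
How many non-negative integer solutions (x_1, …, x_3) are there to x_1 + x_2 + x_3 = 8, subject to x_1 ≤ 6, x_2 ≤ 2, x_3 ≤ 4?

12

Without the upper bounds there are C(10,2) = 45 ways to split 8 among 3 variables.
Subtract solutions that violate a single cap (substitute x_i' = x_i − (cap_i+1)): x_1 ≥ 7 gives C(3,2) = 3; x_2 ≥ 3 gives C(7,2) = 21; x_3 ≥ 5 gives C(5,2) = 10. Together 34.
Add back pairs where two caps are both exceeded: 0 + 0 + 1 = 1.
By inclusion–exclusion the count is 45 − 34 + 1 = 12.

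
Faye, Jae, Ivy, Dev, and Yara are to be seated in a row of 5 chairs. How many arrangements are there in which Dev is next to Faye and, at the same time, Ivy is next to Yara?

24

Treat {Dev,Faye} as one block (2 orders) and {Ivy,Yara} as another (2 orders).
That leaves 3 units to arrange: 2 × 2 × 3! = 4 × 6 = 24.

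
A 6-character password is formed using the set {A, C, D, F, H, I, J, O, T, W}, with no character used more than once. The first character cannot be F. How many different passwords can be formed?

136080

The first character has 10−1 = 9 choices (anything except F).
The remaining 5 characters are filled from the other 9 symbols without repetition: 9 × 8 × 7 × 6 × 5 = 15120.
Total: 9 × 15120 = 136080.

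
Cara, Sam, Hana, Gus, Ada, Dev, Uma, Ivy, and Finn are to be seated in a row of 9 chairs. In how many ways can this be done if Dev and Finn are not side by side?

There are 9! = 362880 arrangements in all. If Dev and Finn are adjacent, merging them into one block gives 2·(8)! = 80640 arrangements.
Complementary counting: 362880 − 80640 = 282240.

282240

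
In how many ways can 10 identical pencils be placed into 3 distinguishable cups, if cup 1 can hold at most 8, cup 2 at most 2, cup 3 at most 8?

Ignoring the caps, the number of non-negative solutions to x_1+…+x_3 = 10 is C(12,2) = 66.
Subtract solutions that violate a single cap (substitute x_i' = x_i − (cap_i+1)): x_1 ≥ 9 gives C(3,2) = 3; x_2 ≥ 3 gives C(9,2) = 36; x_3 ≥ 9 gives C(3,2) = 3. Together 42.
No two caps can be exceeded simultaneously, so the pair terms are all 0.
By inclusion–exclusion the count is 66 − 42 + 0 = 24.

24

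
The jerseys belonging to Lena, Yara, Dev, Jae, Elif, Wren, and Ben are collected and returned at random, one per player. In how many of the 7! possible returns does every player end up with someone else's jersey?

This is the derangement count D_7: permutations of 7 items with no fixed point.
By inclusion–exclusion this is Σ_{j=0}^{7} (−1)^j C(7,j)·(7−j)!.
Computing: 5040 − 5040 + 2520 − 840 + 210 − 42 + 7 − 1 = 1854.

1854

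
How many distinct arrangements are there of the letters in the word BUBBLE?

The 6 letters of BUBBLE have repeats: B appearing 3 times.
Dividing 6! = 720 by 3! = 6 for the repeated letters gives 120.

120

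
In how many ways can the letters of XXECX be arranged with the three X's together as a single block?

6

Treat the 3 copies of X as a single block. The multiset to arrange is then {XXX, C, E}, 3 items in all.
All 3 items are distinct, so there are (3)! = 6 arrangements.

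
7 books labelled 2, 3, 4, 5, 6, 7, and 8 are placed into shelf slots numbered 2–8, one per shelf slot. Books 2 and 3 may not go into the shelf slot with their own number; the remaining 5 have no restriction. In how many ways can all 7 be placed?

Let Aᵢ (for i ∈ {2, 3}) be the placements that put book i in its forbidden shelf slot. Any j of these fix j positions, leaving (7−j)! ways to fill the rest, and there are C(2,j) ways to pick which j.
By inclusion–exclusion, the number of valid placements is Σ_{j=0}^{2} (−1)^j C(2,j)·(7−j)!.
Computing: 5040 − 1440 + 120 = 3720.

3720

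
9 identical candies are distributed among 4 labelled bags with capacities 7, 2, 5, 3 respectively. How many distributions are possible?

67

By stars and bars, unrestricted non-negative solutions to x_1+…+x_4 = 9 number C(9+3,3) = 220.
Subtract solutions that violate a single cap (substitute x_i' = x_i − (cap_i+1)): x_1 ≥ 8 gives C(4,3) = 4; x_2 ≥ 3 gives C(9,3) = 84; x_3 ≥ 6 gives C(6,3) = 20; x_4 ≥ 4 gives C(8,3) = 56. Together 164.
Add back pairs where two caps are both exceeded: 0 + 0 + 0 + 1 + 10 + 0 = 11.
By inclusion–exclusion the count is 220 − 164 + 11 = 67.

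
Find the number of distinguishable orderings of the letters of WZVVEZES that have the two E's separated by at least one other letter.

Total arrangements of WZVVEZES: 8!/(2!·2!·2!) = 5040.
If the two E's are adjacent, glue them into one block, leaving 7 items to arrange: (7)!/(2!·2!) = 1260 ways.
Hence 5040 − 1260 = 3780.

3780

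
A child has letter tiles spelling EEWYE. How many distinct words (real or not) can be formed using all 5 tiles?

20

Letter multiplicities in EEWYE: E×3, W×1, Y×1.
Dividing 5! = 120 by 3! = 6 for the repeated letters gives 20.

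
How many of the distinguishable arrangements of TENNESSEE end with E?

With the last slot taken by E, it remains to arrange the other 8 letters (TNNESSEE).
Those 8 letters have E appearing 3 times, N appearing twice, and S appearing twice, giving (8)!/(3!·2!·2!) = 1680.

1680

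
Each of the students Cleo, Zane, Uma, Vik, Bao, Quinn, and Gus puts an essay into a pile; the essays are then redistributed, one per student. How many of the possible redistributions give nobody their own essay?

Let Aᵢ be the assignments in which student i gets their own essay. We want the size of the complement of A₁∪…∪A_7.
By inclusion–exclusion this is Σ_{j=0}^{7} (−1)^j C(7,j)·(7−j)!.
Computing: 5040 − 5040 + 2520 − 840 + 210 − 42 + 7 − 1 = 1854.

1854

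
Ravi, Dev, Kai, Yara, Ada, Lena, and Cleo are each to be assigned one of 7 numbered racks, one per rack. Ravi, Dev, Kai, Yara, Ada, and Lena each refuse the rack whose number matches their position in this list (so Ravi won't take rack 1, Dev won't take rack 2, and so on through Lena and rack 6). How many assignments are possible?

Let Aᵢ (for 1 ≤ i ≤ 6) be the placements that put person i in their forbidden rack. Any j of these fix j positions, leaving (7−j)! ways to fill the rest, and there are C(6,j) ways to pick which j.
By inclusion–exclusion, the number of valid placements is Σ_{j=0}^{6} (−1)^j C(6,j)·(7−j)!.
Computing: 5040 − 4320 + 1800 − 480 + 90 − 12 + 1 = 2119.

2119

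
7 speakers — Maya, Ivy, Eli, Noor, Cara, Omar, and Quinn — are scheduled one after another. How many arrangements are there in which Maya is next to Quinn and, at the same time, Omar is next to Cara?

Treat {Maya,Quinn} as one block (2 orders) and {Omar,Cara} as another (2 orders).
That leaves 5 units to arrange: 2 × 2 × 5! = 4 × 120 = 480.

480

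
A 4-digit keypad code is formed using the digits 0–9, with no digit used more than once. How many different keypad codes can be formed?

With no repetition, fill the 4 digits in order: 10 choices, then 9, down to 7.
That product is 10 × 9 × 8 × 7 = 5040.

5040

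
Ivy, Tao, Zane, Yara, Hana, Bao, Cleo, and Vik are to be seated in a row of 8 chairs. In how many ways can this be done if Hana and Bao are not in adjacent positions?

30240

There are 8! = 40320 arrangements in all. If Hana and Bao are adjacent, merging them into one block gives 2·(7)! = 10080 arrangements.
So 40320 − 10080 = 30240 arrangements keep them apart.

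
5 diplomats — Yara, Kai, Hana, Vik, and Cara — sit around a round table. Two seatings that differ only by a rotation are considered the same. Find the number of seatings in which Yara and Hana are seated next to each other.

Glue Yara and Hana into a block (2 internal orders). Seating 4 units around a circle gives (3)! arrangements.
So 2 × (3)! = 2 × 6 = 12.

12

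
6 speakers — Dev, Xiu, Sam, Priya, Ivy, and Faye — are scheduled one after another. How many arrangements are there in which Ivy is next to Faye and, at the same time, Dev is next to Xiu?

96

Treat {Ivy,Faye} as one block (2 orders) and {Dev,Xiu} as another (2 orders).
That leaves 4 units to arrange: 2 × 2 × 4! = 4 × 24 = 96.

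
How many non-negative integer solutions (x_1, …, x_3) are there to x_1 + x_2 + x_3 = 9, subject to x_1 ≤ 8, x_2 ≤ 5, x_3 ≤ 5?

34

Ignoring the caps, the number of non-negative solutions to x_1+…+x_3 = 9 is C(11,2) = 55.
Subtract solutions that violate a single cap (substitute x_i' = x_i − (cap_i+1)): x_1 ≥ 9 gives C(2,2) = 1; x_2 ≥ 6 gives C(5,2) = 10; x_3 ≥ 6 gives C(5,2) = 10. Together 21.
No two caps can be exceeded simultaneously, so the pair terms are all 0.
By inclusion–exclusion the count is 55 − 21 + 0 = 34.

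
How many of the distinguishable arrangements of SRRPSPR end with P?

Fix P in the last position and arrange the remaining 6 letters.
Those 6 letters have R appearing 3 times and S appearing twice, giving (6)!/(3!·2!) = 60.

60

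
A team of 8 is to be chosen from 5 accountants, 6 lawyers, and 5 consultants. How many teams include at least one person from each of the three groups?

12495

Total 8-person selections from all 16: C(16,8) = 12870.
Selections missing a whole group: no accountants → C(11,8) = 165; no lawyers → C(10,8) = 45; no consultants → C(11,8) = 165.
Add back selections omitting two groups (i.e. drawn from a single group): C(5,8) + C(6,8) + C(5,8) = 0.
By inclusion–exclusion: 12870 − 375 + 0 = 12495.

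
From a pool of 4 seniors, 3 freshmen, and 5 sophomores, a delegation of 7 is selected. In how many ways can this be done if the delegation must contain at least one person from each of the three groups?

747

Total 7-person selections from all 12: C(12,7) = 792.
Selections missing a whole group: no seniors → C(8,7) = 8; no freshmen → C(9,7) = 36; no sophomores → C(7,7) = 1.
Add back selections omitting two groups (i.e. drawn from a single group): C(4,7) + C(3,7) + C(5,7) = 0.
By inclusion–exclusion: 792 − 45 + 0 = 747.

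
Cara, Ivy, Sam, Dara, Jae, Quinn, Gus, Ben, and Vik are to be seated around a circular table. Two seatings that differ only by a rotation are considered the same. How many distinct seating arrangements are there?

Fix one person's seat to break rotational symmetry; the remaining 8 people can be arranged in (8)! = 40320 ways.

40320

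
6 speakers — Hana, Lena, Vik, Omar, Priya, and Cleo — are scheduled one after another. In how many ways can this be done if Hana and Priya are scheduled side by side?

Treat {Hana, Priya} as a single unit. There are 5 units to order, and the pair itself can be ordered 2 ways.
That gives 2 × 5! = 2 × 120 = 240.

240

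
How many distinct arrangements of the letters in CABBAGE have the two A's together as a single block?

360

Treat the 2 copies of A as a single block. The multiset to arrange is then {AA, B, B, C, E, G}, 6 items in all.
That gives (6)!/(2!) = 360 arrangements.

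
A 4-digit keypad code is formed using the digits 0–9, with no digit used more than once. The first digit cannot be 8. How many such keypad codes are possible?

The first digit has 10−1 = 9 choices (anything except 8).
The remaining 3 digits are filled from the other 9 symbols without repetition: 9 × 8 × 7 = 504.
Total: 9 × 504 = 4536.

4536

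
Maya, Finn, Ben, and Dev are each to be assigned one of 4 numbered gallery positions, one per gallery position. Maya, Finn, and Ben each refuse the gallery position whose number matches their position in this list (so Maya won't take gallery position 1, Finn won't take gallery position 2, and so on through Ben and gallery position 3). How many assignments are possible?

11

Let Aᵢ (for i ∈ {1, 2, 3}) be the placements that put person i in their forbidden gallery position. Any j of these fix j positions, leaving (4−j)! ways to fill the rest, and there are C(3,j) ways to pick which j.
By inclusion–exclusion, the number of valid placements is Σ_{j=0}^{3} (−1)^j C(3,j)·(4−j)!.
Computing: 24 − 18 + 6 − 1 = 11.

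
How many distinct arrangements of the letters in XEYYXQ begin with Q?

Fix Q in the first position and arrange the remaining 5 letters.
Those 5 letters have X appearing twice and Y appearing twice, giving (5)!/(2!·2!) = 30.

30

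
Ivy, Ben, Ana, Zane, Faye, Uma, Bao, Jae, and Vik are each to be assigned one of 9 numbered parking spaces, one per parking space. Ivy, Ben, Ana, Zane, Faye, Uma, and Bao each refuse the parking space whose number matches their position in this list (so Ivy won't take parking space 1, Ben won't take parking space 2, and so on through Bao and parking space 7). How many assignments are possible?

Let Aᵢ (for 1 ≤ i ≤ 7) be the placements that put person i in their forbidden parking space. Any j of these fix j positions, leaving (9−j)! ways to fill the rest, and there are C(7,j) ways to pick which j.
By inclusion–exclusion, the number of valid placements is Σ_{j=0}^{7} (−1)^j C(7,j)·(9−j)!.
Computing: 362880 − 282240 + 105840 − 25200 + 4200 − 504 + 42 − 2 = 165016.

165016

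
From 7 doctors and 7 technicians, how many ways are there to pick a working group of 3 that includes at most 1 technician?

Split by how many technicians are chosen (0 through 1).
Sum: C(7,0)·C(7,3) + C(7,1)·C(7,2) = 35 + 147 = 182.

182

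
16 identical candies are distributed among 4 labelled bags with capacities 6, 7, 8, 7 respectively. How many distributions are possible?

Without the upper bounds there are C(19,3) = 969 ways to split 16 among 4 bags.
Subtract solutions that violate a single cap (substitute x_i' = x_i − (cap_i+1)): x_1 ≥ 7 gives C(12,3) = 220; x_2 ≥ 8 gives C(11,3) = 165; x_3 ≥ 9 gives C(10,3) = 120; x_4 ≥ 8 gives C(11,3) = 165. Together 670.
Add back pairs where two caps are both exceeded: 4 + 1 + 4 + 0 + 1 + 0 = 10.
By inclusion–exclusion the count is 969 − 670 + 10 = 309.

309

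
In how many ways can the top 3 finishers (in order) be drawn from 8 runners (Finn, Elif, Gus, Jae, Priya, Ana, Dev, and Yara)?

336

There are 8 choices for 1st place, 7 for 2nd, and 6 for 3rd.
That gives 8 × 7 × 6 = 336.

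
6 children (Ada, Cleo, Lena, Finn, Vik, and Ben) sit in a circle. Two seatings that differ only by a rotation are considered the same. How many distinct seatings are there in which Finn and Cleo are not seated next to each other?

72

All circular seatings of 6 people number (5)! = 120.
Those with Finn next to Cleo: fuse the pair into one unit and seat 5 units around a circle — 2·(4)! = 48.
Subtracting, 120 − 48 = 72.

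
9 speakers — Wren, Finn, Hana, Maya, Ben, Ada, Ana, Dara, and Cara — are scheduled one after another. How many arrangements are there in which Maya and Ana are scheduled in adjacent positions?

Place the 7 others and the Maya-Ana pair as 8 objects in a line; the pair has 2 internal arrangements.
So the count is 2·(8)! = 80640.

80640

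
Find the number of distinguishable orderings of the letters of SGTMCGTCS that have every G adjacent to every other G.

Treat the 2 copies of G as a single block. The multiset to arrange is then {GG, C, C, M, S, S, T, T}, 8 items in all.
That gives (8)!/(2!·2!·2!) = 5040 arrangements.

5040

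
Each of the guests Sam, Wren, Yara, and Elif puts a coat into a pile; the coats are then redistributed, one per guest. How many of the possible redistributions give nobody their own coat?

9

Let Aᵢ be the assignments in which guest i gets their own coat. We want the size of the complement of A₁∪…∪A_4.
By inclusion–exclusion this is Σ_{j=0}^{4} (−1)^j C(4,j)·(4−j)!.
Computing: 24 − 24 + 12 − 4 + 1 = 9.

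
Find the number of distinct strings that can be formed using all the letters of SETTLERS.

5040

SETTLERS has 8 letters with E appearing twice, S appearing twice, and T appearing twice.
Dividing 8! = 40320 by 2!·2!·2! = 8 for the repeated letters gives 5040.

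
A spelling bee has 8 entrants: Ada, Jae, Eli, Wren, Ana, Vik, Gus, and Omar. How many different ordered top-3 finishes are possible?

There are 8 choices for 1st place, 7 for 2nd, and 6 for 3rd.
That gives 8 × 7 × 6 = 336.

336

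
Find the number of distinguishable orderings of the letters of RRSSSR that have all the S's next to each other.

Treat the 3 copies of S as a single block. The multiset to arrange is then {SSS, R, R, R}, 4 items in all.
That gives (4)!/(3!) = 4 arrangements.

4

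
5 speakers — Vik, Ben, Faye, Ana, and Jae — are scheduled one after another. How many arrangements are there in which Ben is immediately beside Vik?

48

Place the 3 others and the Ben-Vik pair as 4 objects in a line; the pair has 2 internal arrangements.
So the count is 2·(4)! = 48.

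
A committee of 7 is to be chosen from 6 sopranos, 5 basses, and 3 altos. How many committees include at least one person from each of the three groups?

With no constraint there are C(14,7) = 3432 possible selections.
Selections missing a whole group: no sopranos → C(8,7) = 8; no basses → C(9,7) = 36; no altos → C(11,7) = 330.
Add back selections omitting two groups (i.e. drawn from a single group): C(6,7) + C(5,7) + C(3,7) = 0.
By inclusion–exclusion: 3432 − 374 + 0 = 3058.

3058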